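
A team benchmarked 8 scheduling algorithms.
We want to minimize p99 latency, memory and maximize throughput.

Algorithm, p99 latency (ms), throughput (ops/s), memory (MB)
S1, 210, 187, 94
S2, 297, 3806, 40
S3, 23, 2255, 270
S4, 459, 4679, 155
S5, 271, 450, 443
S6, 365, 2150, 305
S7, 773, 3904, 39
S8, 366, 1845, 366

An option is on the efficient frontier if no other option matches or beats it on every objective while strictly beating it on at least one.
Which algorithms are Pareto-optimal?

S1, S2, S3, S4, S7

S1: not dominated.
S2: not dominated.
S3: not dominated (best p99 latency).
S4: not dominated (best throughput).
S5: dominated by S3 (p99 latency 23≤271, throughput 2255≥450, memory 270≤443).
S6: dominated by S2 (p99 latency 297≤365, throughput 3806≥2150, memory 40≤305).
S7: not dominated (best memory).
S8: dominated by S2 (p99 latency 297≤366, throughput 3806≥1845, memory 40≤366).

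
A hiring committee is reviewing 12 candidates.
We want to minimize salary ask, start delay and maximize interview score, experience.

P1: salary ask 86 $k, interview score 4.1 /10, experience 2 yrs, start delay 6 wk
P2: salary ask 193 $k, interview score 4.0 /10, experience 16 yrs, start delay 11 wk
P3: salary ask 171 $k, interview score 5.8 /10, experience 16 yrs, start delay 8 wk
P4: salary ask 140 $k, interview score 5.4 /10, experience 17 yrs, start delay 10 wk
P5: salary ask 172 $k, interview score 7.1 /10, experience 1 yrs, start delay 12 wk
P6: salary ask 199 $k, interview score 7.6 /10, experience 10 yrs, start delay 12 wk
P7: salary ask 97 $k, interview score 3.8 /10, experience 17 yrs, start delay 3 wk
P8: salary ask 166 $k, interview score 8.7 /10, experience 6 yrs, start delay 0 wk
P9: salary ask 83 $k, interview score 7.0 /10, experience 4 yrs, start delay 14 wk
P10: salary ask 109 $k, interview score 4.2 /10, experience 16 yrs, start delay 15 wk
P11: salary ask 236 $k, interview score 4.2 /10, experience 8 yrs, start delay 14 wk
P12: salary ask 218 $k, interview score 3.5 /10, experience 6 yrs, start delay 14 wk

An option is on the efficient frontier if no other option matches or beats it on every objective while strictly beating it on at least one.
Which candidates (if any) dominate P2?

P3, P4

P3: salary ask 171≤193, interview score 5.8≥4.0, experience 16≥16, start delay 8≤11 — dominates P2.
P4: salary ask 140≤193, interview score 5.4≥4.0, experience 17≥16, start delay 10≤11 — dominates P2.
Others (P1, P5, P6, P7, P8, P9, P10, P11, P12) are each worse than P2 on at least one objective.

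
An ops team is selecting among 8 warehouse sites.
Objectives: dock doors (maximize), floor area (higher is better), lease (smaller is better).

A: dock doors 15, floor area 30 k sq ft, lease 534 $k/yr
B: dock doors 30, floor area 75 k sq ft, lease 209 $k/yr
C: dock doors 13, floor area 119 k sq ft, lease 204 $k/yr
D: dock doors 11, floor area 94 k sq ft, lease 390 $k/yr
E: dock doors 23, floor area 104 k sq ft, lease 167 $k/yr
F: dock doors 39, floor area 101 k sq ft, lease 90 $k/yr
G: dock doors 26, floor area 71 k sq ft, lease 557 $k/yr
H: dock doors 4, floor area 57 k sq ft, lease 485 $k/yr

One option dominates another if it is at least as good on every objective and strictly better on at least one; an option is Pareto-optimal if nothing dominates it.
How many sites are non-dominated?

A: dominated by B (dock doors 30≥15, floor area 75≥30, lease 209≤534).
B: dominated by F (dock doors 39≥30, floor area 101≥75, lease 90≤209).
C: not dominated (best floor area).
D: dominated by C (dock doors 13≥11, floor area 119≥94, lease 204≤390).
E: not dominated.
F: not dominated (best dock doors).
G: dominated by B (dock doors 30≥26, floor area 75≥71, lease 209≤557).
H: dominated by B (dock doors 30≥4, floor area 75≥57, lease 209≤485).
Pareto-optimal: C, E, F → 3.

3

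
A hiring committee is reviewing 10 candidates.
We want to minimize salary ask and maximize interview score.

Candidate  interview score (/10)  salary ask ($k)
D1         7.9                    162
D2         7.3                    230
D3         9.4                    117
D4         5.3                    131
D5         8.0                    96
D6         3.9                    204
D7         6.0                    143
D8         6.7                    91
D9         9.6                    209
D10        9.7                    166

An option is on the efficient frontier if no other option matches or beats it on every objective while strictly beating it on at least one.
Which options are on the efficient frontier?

D3, D5, D8, D10

D1: dominated by D3 (interview score 9.4≥7.9, salary ask 117≤162).
D2: dominated by D1 (interview score 7.9≥7.3, salary ask 162≤230).
D3: not dominated.
D4: dominated by D3 (interview score 9.4≥5.3, salary ask 117≤131).
D5: not dominated.
D6: dominated by D1 (interview score 7.9≥3.9, salary ask 162≤204).
D7: dominated by D3 (interview score 9.4≥6.0, salary ask 117≤143).
D8: not dominated (best salary ask).
D9: dominated by D10 (interview score 9.7≥9.6, salary ask 166≤209).
D10: not dominated (best interview score).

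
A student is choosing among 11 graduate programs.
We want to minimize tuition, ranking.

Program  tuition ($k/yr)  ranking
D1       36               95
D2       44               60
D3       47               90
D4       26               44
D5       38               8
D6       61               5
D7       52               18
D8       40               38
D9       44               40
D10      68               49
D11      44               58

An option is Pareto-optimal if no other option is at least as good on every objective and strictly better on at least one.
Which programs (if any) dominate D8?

D5

D5: tuition 38≤40, ranking 8≤38 — dominates D8.
Others (D1, D2, D3, D4, D6, D7, D9, D10, D11) are each worse than D8 on at least one objective.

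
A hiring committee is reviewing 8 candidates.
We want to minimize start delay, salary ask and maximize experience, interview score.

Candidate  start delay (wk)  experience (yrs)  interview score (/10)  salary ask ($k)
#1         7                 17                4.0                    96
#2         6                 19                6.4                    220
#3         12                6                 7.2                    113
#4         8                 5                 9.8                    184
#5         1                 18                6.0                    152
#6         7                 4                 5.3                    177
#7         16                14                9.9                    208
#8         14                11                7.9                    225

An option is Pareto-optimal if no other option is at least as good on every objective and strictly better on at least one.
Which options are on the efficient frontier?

#1, #2, #3, #4, #5, #7, #8

#1: not dominated (best salary ask).
#2: not dominated (best experience).
#3: not dominated.
#4: not dominated.
#5: not dominated (best start delay).
#6: dominated by #5 (start delay 1≤7, experience 18≥4, interview score 6.0≥5.3, salary ask 152≤177).
#7: not dominated (best interview score).
#8: not dominated.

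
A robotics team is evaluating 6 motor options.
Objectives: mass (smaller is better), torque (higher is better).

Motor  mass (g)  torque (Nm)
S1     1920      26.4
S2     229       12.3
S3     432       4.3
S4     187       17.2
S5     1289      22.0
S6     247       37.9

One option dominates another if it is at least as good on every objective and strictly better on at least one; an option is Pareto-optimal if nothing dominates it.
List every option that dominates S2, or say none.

S4: mass 187≤229, torque 17.2≥12.3 — dominates S2.
Others (S1, S3, S5, S6) are each worse than S2 on at least one objective.

S4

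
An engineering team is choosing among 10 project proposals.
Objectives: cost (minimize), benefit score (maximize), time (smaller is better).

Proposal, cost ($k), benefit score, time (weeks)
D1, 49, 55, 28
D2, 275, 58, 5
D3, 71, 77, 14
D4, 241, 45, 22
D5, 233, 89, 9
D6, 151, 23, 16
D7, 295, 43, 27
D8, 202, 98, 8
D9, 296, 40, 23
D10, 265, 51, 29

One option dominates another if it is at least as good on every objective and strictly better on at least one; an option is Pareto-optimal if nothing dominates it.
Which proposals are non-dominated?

D1, D2, D3, D8

D1: not dominated (best cost).
D2: not dominated (best time).
D3: not dominated.
D4: dominated by D3 (cost 71≤241, benefit score 77≥45, time 14≤22).
D5: dominated by D8 (cost 202≤233, benefit score 98≥89, time 8≤9).
D6: dominated by D3 (cost 71≤151, benefit score 77≥23, time 14≤16).
D7: dominated by D2 (cost 275≤295, benefit score 58≥43, time 5≤27).
D8: not dominated (best benefit score).
D9: dominated by D2 (cost 275≤296, benefit score 58≥40, time 5≤23).
D10: dominated by D1 (cost 49≤265, benefit score 55≥51, time 28≤29).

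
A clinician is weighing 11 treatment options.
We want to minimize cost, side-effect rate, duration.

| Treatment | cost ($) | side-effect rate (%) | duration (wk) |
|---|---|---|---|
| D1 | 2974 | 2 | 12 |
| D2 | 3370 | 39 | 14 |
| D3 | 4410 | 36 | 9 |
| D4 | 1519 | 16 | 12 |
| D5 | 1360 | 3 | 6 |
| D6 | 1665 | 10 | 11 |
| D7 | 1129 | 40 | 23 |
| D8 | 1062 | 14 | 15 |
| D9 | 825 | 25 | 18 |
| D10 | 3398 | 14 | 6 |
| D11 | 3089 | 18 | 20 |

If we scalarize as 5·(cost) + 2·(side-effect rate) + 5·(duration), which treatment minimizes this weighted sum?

D9

D1: 5·2974 + 2·2 + 5·12 = 14934
D2: 5·3370 + 2·39 + 5·14 = 16998
D3: 5·4410 + 2·36 + 5·9 = 22167
D4: 5·1519 + 2·16 + 5·12 = 7687
D5: 5·1360 + 2·3 + 5·6 = 6836
D6: 5·1665 + 2·10 + 5·11 = 8400
D7: 5·1129 + 2·40 + 5·23 = 5840
D8: 5·1062 + 2·14 + 5·15 = 5413
D9: 5·825 + 2·25 + 5·18 = 4265
D10: 5·3398 + 2·14 + 5·6 = 17048
D11: 5·3089 + 2·18 + 5·20 = 15581
Lowest: D9 at 4265.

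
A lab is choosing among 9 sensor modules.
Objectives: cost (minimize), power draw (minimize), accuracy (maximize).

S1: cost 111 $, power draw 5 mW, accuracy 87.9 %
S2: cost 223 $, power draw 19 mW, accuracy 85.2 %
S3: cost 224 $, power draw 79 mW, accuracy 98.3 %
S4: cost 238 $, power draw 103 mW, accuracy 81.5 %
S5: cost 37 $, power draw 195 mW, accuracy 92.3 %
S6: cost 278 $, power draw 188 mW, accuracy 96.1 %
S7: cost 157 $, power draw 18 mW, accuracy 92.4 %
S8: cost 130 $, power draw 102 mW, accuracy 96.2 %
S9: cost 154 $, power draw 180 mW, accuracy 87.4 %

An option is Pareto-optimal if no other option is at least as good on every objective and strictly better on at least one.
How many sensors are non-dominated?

S1: not dominated (best power draw).
S2: dominated by S1 (cost 111≤223, power draw 5≤19, accuracy 87.9≥85.2).
S3: not dominated (best accuracy).
S4: dominated by S1 (cost 111≤238, power draw 5≤103, accuracy 87.9≥81.5).
S5: not dominated (best cost).
S6: dominated by S3 (cost 224≤278, power draw 79≤188, accuracy 98.3≥96.1).
S7: not dominated.
S8: not dominated.
S9: dominated by S1 (cost 111≤154, power draw 5≤180, accuracy 87.9≥87.4).
Pareto-optimal: S1, S3, S5, S7, S8 → 5.

5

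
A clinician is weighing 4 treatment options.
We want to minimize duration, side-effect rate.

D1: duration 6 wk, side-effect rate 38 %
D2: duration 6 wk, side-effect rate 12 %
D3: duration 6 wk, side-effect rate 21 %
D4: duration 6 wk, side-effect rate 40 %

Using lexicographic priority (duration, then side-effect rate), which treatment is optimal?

First minimize duration: best is 6, kept {D1, D2, D3, D4}.
Then minimize side-effect rate: best is 12, kept {D2}.

D2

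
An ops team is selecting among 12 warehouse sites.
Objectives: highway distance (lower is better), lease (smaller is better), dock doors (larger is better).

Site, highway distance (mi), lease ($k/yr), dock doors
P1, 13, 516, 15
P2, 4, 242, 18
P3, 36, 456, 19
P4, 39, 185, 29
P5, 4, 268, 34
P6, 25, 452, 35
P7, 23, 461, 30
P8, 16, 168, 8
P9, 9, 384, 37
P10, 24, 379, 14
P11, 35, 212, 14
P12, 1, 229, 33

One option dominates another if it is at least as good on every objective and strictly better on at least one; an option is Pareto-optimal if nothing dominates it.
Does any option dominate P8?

No

P1: worse on lease (516 vs 168).
P2: worse on lease (242 vs 168).
P3: worse on highway distance (36 vs 16).
P4: worse on highway distance (39 vs 16).
P5: worse on lease (268 vs 168).
P6: worse on highway distance (25 vs 16).
P7: worse on highway distance (23 vs 16).
P9: worse on lease (384 vs 168).
P10: worse on highway distance (24 vs 16).
P11: worse on highway distance (35 vs 16).
P12: worse on lease (229 vs 168).
No option is at least as good as P8 on every objective and strictly better on one.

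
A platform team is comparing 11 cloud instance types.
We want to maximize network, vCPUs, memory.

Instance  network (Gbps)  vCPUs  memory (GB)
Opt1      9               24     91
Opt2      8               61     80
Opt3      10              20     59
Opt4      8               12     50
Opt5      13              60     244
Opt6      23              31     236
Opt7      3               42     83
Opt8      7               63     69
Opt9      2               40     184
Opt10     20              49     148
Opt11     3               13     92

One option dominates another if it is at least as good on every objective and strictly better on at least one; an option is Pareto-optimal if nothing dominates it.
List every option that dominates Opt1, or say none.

Opt5, Opt6, Opt10

Opt5: network 13≥9, vCPUs 60≥24, memory 244≥91 — dominates Opt1.
Opt6: network 23≥9, vCPUs 31≥24, memory 236≥91 — dominates Opt1.
Opt10: network 20≥9, vCPUs 49≥24, memory 148≥91 — dominates Opt1.
Others (Opt2, Opt3, Opt4, Opt7, Opt8, Opt9, Opt11) are each worse than Opt1 on at least one objective.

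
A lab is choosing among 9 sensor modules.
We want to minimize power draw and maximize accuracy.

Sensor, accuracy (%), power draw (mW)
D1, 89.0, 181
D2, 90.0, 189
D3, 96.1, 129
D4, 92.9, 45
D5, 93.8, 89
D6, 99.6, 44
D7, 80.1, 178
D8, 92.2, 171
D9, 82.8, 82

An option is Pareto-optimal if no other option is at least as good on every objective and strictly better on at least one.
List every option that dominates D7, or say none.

D3: accuracy 96.1≥80.1, power draw 129≤178 — dominates D7.
D4: accuracy 92.9≥80.1, power draw 45≤178 — dominates D7.
D5: accuracy 93.8≥80.1, power draw 89≤178 — dominates D7.
D6: accuracy 99.6≥80.1, power draw 44≤178 — dominates D7.
D8: accuracy 92.2≥80.1, power draw 171≤178 — dominates D7.
D9: accuracy 82.8≥80.1, power draw 82≤178 — dominates D7.
Others (D1, D2) are each worse than D7 on at least one objective.

D3, D4, D5, D6, D8, D9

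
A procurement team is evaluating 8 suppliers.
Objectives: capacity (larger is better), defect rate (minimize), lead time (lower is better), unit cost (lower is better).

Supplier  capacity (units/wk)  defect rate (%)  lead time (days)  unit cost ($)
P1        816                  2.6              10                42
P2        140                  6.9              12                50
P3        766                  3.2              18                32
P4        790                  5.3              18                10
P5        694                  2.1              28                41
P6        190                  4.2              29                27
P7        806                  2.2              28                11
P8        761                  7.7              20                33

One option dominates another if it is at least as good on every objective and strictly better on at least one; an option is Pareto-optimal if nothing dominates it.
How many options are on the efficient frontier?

5

P1: not dominated (best capacity).
P2: dominated by P1 (capacity 816≥140, defect rate 2.6≤6.9, lead time 10≤12, unit cost 42≤50).
P3: not dominated.
P4: not dominated (best unit cost).
P5: not dominated (best defect rate).
P6: dominated by P7 (capacity 806≥190, defect rate 2.2≤4.2, lead time 28≤29, unit cost 11≤27).
P7: not dominated.
P8: dominated by P3 (capacity 766≥761, defect rate 3.2≤7.7, lead time 18≤20, unit cost 32≤33).
Pareto-optimal: P1, P3, P4, P5, P7 → 5.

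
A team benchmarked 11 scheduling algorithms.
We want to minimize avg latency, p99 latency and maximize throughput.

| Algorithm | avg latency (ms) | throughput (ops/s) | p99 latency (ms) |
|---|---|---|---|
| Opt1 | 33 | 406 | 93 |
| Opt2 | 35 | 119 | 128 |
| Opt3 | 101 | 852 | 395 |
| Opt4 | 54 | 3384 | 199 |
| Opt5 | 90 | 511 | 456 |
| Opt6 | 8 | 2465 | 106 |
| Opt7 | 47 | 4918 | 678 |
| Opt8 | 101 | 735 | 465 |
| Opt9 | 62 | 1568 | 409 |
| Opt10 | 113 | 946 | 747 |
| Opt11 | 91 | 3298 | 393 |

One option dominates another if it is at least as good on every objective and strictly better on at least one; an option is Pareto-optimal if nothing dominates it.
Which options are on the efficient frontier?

Opt1, Opt4, Opt6, Opt7

Opt1: not dominated (best p99 latency).
Opt2: dominated by Opt1 (avg latency 33≤35, throughput 406≥119, p99 latency 93≤128).
Opt3: dominated by Opt4 (avg latency 54≤101, throughput 3384≥852, p99 latency 199≤395).
Opt4: not dominated.
Opt5: dominated by Opt4 (avg latency 54≤90, throughput 3384≥511, p99 latency 199≤456).
Opt6: not dominated (best avg latency).
Opt7: not dominated (best throughput).
Opt8: dominated by Opt3 (avg latency 101≤101, throughput 852≥735, p99 latency 395≤465).
Opt9: dominated by Opt4 (avg latency 54≤62, throughput 3384≥1568, p99 latency 199≤409).
Opt10: dominated by Opt4 (avg latency 54≤113, throughput 3384≥946, p99 latency 199≤747).
Opt11: dominated by Opt4 (avg latency 54≤91, throughput 3384≥3298, p99 latency 199≤393).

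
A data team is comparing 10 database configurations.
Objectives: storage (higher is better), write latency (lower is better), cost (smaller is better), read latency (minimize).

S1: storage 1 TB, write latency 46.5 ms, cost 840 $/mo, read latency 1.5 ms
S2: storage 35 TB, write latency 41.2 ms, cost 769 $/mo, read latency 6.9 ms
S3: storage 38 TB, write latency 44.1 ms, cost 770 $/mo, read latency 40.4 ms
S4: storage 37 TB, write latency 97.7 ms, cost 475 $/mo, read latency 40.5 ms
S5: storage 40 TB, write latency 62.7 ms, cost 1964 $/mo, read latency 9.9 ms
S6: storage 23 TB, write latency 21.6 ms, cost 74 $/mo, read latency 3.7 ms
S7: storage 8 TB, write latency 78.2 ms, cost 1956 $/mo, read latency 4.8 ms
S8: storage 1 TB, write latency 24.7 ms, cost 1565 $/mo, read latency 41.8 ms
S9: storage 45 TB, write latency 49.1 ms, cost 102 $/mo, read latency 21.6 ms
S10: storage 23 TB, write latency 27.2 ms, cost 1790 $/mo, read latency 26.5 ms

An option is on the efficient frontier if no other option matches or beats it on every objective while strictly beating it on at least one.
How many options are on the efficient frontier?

S1: not dominated (best read latency).
S2: not dominated.
S3: not dominated.
S4: dominated by S9 (storage 45≥37, write latency 49.1≤97.7, cost 102≤475, read latency 21.6≤40.5).
S5: not dominated.
S6: not dominated (best write latency).
S7: dominated by S6 (storage 23≥8, write latency 21.6≤78.2, cost 74≤1956, read latency 3.7≤4.8).
S8: dominated by S6 (storage 23≥1, write latency 21.6≤24.7, cost 74≤1565, read latency 3.7≤41.8).
S9: not dominated (best storage).
S10: dominated by S6 (storage 23≥23, write latency 21.6≤27.2, cost 74≤1790, read latency 3.7≤26.5).
Pareto-optimal: S1, S2, S3, S5, S6, S9 → 6.

6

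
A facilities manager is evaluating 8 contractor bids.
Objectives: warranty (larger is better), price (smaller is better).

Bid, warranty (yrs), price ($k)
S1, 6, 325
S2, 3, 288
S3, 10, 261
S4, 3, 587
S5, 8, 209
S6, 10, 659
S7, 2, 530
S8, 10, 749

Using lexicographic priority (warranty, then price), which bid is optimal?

First maximize warranty: best is 10, kept {S3, S6, S8}.
Then minimize price: best is 261, kept {S3}.

S3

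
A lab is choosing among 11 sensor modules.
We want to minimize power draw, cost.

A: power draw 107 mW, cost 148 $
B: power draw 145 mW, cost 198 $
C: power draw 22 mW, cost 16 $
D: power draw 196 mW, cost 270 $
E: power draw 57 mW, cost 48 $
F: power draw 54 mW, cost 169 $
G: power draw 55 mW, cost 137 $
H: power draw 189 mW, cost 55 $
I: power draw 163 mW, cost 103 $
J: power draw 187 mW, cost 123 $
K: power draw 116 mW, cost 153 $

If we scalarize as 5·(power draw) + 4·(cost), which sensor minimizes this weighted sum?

A: 5·107 + 4·148 = 1127
B: 5·145 + 4·198 = 1517
C: 5·22 + 4·16 = 174
D: 5·196 + 4·270 = 2060
E: 5·57 + 4·48 = 477
F: 5·54 + 4·169 = 946
G: 5·55 + 4·137 = 823
H: 5·189 + 4·55 = 1165
I: 5·163 + 4·103 = 1227
J: 5·187 + 4·123 = 1427
K: 5·116 + 4·153 = 1192
Lowest: C at 174.

C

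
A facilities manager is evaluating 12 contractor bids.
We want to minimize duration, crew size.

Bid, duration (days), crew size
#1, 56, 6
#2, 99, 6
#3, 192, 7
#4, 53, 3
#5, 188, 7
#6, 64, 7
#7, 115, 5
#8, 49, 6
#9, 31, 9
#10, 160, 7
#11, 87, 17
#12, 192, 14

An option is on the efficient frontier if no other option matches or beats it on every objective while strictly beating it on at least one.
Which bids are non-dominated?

#4, #8, #9

#1: dominated by #4 (duration 53≤56, crew size 3≤6).
#2: dominated by #1 (duration 56≤99, crew size 6≤6).
#3: dominated by #1 (duration 56≤192, crew size 6≤7).
#4: not dominated (best crew size).
#5: dominated by #1 (duration 56≤188, crew size 6≤7).
#6: dominated by #1 (duration 56≤64, crew size 6≤7).
#7: dominated by #4 (duration 53≤115, crew size 3≤5).
#8: not dominated.
#9: not dominated (best duration).
#10: dominated by #1 (duration 56≤160, crew size 6≤7).
#11: dominated by #1 (duration 56≤87, crew size 6≤17).
#12: dominated by #1 (duration 56≤192, crew size 6≤14).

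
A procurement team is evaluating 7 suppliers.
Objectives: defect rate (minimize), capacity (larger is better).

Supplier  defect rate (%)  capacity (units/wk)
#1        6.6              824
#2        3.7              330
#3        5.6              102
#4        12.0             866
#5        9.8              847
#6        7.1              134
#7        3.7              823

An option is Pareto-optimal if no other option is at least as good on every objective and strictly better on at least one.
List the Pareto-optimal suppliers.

#1: not dominated.
#2: dominated by #7 (defect rate 3.7≤3.7, capacity 823≥330).
#3: dominated by #2 (defect rate 3.7≤5.6, capacity 330≥102).
#4: not dominated (best capacity).
#5: not dominated.
#6: dominated by #1 (defect rate 6.6≤7.1, capacity 824≥134).
#7: not dominated.

#1, #4, #5, #7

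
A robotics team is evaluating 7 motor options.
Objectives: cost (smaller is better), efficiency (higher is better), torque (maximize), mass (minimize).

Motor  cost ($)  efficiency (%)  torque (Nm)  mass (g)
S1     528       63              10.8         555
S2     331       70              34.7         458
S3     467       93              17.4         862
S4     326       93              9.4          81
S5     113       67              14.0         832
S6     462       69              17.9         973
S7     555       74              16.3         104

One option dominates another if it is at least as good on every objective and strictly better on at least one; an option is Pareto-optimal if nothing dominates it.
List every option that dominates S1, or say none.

S2: cost 331≤528, efficiency 70≥63, torque 34.7≥10.8, mass 458≤555 — dominates S1.
Others (S3, S4, S5, S6, S7) are each worse than S1 on at least one objective.

S2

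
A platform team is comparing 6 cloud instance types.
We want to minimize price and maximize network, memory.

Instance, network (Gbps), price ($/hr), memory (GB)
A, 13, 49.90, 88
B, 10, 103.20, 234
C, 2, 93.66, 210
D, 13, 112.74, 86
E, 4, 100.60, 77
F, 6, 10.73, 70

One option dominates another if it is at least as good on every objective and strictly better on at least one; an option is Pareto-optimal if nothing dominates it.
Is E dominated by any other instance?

A vs E: network 13≥4, price 49.90≤100.60, memory 88≥77 — A is at least as good on every objective and strictly better on at least one, so A dominates E.

Yes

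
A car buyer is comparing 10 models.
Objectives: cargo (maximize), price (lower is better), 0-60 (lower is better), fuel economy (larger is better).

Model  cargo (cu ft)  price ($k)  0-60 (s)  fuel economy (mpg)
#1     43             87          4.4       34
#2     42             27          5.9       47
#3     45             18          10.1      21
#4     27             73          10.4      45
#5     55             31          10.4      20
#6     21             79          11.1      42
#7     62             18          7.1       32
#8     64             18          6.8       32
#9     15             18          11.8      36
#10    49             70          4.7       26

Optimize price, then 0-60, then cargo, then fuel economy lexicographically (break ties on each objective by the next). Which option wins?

#8

First minimize price: best is 18, kept {#3, #7, #8, #9}.
Then minimize 0-60: best is 6.8, kept {#8}.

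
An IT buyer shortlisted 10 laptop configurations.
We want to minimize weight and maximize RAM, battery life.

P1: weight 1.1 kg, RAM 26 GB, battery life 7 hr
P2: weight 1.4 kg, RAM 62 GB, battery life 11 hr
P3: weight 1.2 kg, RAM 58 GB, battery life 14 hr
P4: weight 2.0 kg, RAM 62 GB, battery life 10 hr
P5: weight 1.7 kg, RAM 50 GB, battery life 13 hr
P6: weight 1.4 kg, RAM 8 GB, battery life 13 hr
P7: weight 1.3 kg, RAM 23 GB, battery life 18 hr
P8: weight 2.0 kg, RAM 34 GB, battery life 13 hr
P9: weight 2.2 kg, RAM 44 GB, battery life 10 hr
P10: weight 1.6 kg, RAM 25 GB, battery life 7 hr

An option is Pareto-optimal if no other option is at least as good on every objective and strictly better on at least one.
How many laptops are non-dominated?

4

P1: not dominated (best weight).
P2: not dominated.
P3: not dominated.
P4: dominated by P2 (weight 1.4≤2.0, RAM 62≥62, battery life 11≥10).
P5: dominated by P3 (weight 1.2≤1.7, RAM 58≥50, battery life 14≥13).
P6: dominated by P3 (weight 1.2≤1.4, RAM 58≥8, battery life 14≥13).
P7: not dominated (best battery life).
P8: dominated by P3 (weight 1.2≤2.0, RAM 58≥34, battery life 14≥13).
P9: dominated by P2 (weight 1.4≤2.2, RAM 62≥44, battery life 11≥10).
P10: dominated by P1 (weight 1.1≤1.6, RAM 26≥25, battery life 7≥7).
Pareto-optimal: P1, P2, P3, P7 → 4.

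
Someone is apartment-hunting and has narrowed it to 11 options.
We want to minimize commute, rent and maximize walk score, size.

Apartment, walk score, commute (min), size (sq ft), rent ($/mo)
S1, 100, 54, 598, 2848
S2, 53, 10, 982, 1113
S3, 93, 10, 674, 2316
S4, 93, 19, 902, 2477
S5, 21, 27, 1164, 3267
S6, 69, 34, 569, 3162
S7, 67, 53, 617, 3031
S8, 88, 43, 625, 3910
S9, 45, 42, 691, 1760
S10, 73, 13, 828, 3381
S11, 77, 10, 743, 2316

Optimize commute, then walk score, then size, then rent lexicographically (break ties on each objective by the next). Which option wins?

First minimize commute: best is 10, kept {S2, S3, S11}.
Then maximize walk score: best is 93, kept {S3}.

S3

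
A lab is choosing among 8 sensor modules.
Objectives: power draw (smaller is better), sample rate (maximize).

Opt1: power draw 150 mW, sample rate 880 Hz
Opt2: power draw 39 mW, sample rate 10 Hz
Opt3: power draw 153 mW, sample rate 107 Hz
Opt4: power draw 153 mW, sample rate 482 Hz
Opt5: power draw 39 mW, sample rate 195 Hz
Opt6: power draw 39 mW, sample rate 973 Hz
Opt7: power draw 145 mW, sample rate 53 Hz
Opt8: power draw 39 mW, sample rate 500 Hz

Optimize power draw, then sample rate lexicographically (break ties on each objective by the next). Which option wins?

First minimize power draw: best is 39, kept {Opt2, Opt5, Opt6, Opt8}.
Then maximize sample rate: best is 973, kept {Opt6}.

Opt6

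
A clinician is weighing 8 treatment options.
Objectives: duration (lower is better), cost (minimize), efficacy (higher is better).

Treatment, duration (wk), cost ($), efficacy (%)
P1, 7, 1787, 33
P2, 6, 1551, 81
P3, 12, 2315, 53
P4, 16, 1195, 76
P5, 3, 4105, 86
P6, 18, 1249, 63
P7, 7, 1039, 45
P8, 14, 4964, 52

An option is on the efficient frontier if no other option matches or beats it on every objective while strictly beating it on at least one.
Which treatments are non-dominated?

P1: dominated by P2 (duration 6≤7, cost 1551≤1787, efficacy 81≥33).
P2: not dominated.
P3: dominated by P2 (duration 6≤12, cost 1551≤2315, efficacy 81≥53).
P4: not dominated.
P5: not dominated (best duration).
P6: dominated by P4 (duration 16≤18, cost 1195≤1249, efficacy 76≥63).
P7: not dominated (best cost).
P8: dominated by P2 (duration 6≤14, cost 1551≤4964, efficacy 81≥52).

P2, P4, P5, P7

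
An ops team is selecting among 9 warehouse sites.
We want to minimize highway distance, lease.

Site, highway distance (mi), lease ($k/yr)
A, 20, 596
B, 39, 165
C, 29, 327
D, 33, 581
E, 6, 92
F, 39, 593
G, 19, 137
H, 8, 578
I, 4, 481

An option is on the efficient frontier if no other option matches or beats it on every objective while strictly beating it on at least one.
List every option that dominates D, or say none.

C, E, G, H, I

C: highway distance 29≤33, lease 327≤581 — dominates D.
E: highway distance 6≤33, lease 92≤581 — dominates D.
G: highway distance 19≤33, lease 137≤581 — dominates D.
H: highway distance 8≤33, lease 578≤581 — dominates D.
I: highway distance 4≤33, lease 481≤581 — dominates D.
Others (A, B, F) are each worse than D on at least one objective.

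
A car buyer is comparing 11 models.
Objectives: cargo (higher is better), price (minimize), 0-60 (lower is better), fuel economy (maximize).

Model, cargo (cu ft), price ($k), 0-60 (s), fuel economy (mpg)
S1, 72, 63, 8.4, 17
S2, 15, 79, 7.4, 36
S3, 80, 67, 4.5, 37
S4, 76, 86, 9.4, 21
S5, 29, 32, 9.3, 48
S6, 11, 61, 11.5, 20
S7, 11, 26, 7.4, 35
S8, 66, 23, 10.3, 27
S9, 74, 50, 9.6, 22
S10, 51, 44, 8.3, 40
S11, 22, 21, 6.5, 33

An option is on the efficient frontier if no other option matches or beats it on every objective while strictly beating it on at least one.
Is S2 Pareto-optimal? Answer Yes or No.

No

S3 vs S2: cargo 80≥15, price 67≤79, 0-60 4.5≤7.4, fuel economy 37≥36 — S3 is at least as good on every objective and strictly better on at least one, so S3 dominates S2.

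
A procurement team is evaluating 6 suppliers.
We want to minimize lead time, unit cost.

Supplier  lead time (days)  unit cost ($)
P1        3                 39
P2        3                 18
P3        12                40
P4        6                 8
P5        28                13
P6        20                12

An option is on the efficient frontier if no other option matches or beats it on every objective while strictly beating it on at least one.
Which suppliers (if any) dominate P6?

P4: lead time 6≤20, unit cost 8≤12 — dominates P6.
Others (P1, P2, P3, P5) are each worse than P6 on at least one objective.

P4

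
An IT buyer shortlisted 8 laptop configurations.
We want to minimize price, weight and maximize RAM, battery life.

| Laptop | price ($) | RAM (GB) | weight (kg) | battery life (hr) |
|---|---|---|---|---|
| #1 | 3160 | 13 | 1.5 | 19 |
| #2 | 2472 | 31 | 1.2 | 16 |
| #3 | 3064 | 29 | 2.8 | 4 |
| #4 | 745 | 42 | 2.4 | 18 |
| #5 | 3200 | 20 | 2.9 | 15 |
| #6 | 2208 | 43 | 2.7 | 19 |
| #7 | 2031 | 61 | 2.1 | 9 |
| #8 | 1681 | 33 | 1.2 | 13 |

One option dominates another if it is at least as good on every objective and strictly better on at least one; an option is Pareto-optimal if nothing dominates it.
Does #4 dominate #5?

#4 vs #5: price 745≤3200, RAM 42≥20, weight 2.4≤2.9, battery life 18≥15 — #4 is at least as good on every objective with at least one strict improvement.

Yes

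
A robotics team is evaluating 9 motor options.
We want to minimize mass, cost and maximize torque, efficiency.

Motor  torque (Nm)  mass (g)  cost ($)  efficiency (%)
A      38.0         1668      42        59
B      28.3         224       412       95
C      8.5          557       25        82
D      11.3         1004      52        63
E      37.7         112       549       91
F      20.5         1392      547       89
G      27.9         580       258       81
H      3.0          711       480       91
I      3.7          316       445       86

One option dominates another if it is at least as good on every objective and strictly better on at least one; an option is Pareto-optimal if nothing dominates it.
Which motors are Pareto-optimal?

A: not dominated (best torque).
B: not dominated (best efficiency).
C: not dominated (best cost).
D: not dominated.
E: not dominated (best mass).
F: dominated by B (torque 28.3≥20.5, mass 224≤1392, cost 412≤547, efficiency 95≥89).
G: not dominated.
H: dominated by B (torque 28.3≥3.0, mass 224≤711, cost 412≤480, efficiency 95≥91).
I: dominated by B (torque 28.3≥3.7, mass 224≤316, cost 412≤445, efficiency 95≥86).

A, B, C, D, E, G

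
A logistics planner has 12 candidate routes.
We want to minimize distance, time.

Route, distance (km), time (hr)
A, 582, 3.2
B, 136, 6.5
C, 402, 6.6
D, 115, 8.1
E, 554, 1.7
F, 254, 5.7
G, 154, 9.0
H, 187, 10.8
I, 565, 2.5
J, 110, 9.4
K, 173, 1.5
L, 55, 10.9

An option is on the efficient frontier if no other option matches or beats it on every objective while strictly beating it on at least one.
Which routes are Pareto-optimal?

A: dominated by E (distance 554≤582, time 1.7≤3.2).
B: not dominated.
C: dominated by B (distance 136≤402, time 6.5≤6.6).
D: not dominated.
E: dominated by K (distance 173≤554, time 1.5≤1.7).
F: dominated by K (distance 173≤254, time 1.5≤5.7).
G: dominated by B (distance 136≤154, time 6.5≤9.0).
H: dominated by B (distance 136≤187, time 6.5≤10.8).
I: dominated by E (distance 554≤565, time 1.7≤2.5).
J: not dominated.
K: not dominated (best time).
L: not dominated (best distance).

B, D, J, K, L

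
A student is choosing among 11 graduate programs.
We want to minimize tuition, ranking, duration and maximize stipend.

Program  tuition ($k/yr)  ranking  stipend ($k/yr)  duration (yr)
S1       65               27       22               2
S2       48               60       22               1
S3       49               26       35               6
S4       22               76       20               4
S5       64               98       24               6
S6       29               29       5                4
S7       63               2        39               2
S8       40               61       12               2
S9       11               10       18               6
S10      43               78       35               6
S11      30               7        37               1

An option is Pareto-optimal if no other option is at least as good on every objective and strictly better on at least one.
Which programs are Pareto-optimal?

S4, S6, S7, S9, S11

S1: dominated by S7 (tuition 63≤65, ranking 2≤27, stipend 39≥22, duration 2≤2).
S2: dominated by S11 (tuition 30≤48, ranking 7≤60, stipend 37≥22, duration 1≤1).
S3: dominated by S11 (tuition 30≤49, ranking 7≤26, stipend 37≥35, duration 1≤6).
S4: not dominated.
S5: dominated by S3 (tuition 49≤64, ranking 26≤98, stipend 35≥24, duration 6≤6).
S6: not dominated.
S7: not dominated (best ranking).
S8: dominated by S11 (tuition 30≤40, ranking 7≤61, stipend 37≥12, duration 1≤2).
S9: not dominated (best tuition).
S10: dominated by S11 (tuition 30≤43, ranking 7≤78, stipend 37≥35, duration 1≤6).
S11: not dominated.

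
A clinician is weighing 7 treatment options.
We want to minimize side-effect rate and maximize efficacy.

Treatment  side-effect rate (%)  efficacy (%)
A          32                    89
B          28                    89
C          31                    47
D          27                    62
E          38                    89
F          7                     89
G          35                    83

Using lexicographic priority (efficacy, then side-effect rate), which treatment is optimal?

F

First maximize efficacy: best is 89, kept {A, B, E, F}.
Then minimize side-effect rate: best is 7, kept {F}.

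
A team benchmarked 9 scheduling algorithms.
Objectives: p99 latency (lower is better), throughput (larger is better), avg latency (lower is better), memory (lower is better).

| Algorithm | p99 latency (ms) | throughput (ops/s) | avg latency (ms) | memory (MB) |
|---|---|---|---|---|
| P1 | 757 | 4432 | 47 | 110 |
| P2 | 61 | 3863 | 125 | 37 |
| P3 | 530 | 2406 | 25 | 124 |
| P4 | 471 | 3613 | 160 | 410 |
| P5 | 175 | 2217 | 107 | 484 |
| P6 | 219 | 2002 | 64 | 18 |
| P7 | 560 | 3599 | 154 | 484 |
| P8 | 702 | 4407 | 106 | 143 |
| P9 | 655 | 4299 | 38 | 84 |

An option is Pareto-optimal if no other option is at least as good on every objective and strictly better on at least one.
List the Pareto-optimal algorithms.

P1: not dominated (best throughput).
P2: not dominated (best p99 latency).
P3: not dominated (best avg latency).
P4: dominated by P2 (p99 latency 61≤471, throughput 3863≥3613, avg latency 125≤160, memory 37≤410).
P5: not dominated.
P6: not dominated (best memory).
P7: dominated by P2 (p99 latency 61≤560, throughput 3863≥3599, avg latency 125≤154, memory 37≤484).
P8: not dominated.
P9: not dominated.

P1, P2, P3, P5, P6, P8, P9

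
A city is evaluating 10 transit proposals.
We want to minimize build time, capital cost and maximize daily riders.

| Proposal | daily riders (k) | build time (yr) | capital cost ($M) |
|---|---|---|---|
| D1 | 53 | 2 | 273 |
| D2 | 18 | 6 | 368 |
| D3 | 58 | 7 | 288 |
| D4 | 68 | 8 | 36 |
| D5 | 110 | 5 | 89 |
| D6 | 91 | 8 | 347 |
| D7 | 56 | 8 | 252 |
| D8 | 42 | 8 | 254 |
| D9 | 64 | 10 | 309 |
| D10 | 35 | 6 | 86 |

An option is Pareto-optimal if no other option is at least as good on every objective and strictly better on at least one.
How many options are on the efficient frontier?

D1: not dominated (best build time).
D2: dominated by D1 (daily riders 53≥18, build time 2≤6, capital cost 273≤368).
D3: dominated by D5 (daily riders 110≥58, build time 5≤7, capital cost 89≤288).
D4: not dominated (best capital cost).
D5: not dominated (best daily riders).
D6: dominated by D5 (daily riders 110≥91, build time 5≤8, capital cost 89≤347).
D7: dominated by D4 (daily riders 68≥56, build time 8≤8, capital cost 36≤252).
D8: dominated by D4 (daily riders 68≥42, build time 8≤8, capital cost 36≤254).
D9: dominated by D4 (daily riders 68≥64, build time 8≤10, capital cost 36≤309).
D10: not dominated.
Pareto-optimal: D1, D4, D5, D10 → 4.

4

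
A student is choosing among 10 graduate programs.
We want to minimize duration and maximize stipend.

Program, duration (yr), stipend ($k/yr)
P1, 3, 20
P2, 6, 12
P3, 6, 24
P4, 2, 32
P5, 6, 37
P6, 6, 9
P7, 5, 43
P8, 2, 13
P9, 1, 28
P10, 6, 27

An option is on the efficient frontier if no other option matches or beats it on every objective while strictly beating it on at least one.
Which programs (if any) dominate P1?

P4: duration 2≤3, stipend 32≥20 — dominates P1.
P9: duration 1≤3, stipend 28≥20 — dominates P1.
Others (P2, P3, P5, P6, P7, P8, P10) are each worse than P1 on at least one objective.

P4, P9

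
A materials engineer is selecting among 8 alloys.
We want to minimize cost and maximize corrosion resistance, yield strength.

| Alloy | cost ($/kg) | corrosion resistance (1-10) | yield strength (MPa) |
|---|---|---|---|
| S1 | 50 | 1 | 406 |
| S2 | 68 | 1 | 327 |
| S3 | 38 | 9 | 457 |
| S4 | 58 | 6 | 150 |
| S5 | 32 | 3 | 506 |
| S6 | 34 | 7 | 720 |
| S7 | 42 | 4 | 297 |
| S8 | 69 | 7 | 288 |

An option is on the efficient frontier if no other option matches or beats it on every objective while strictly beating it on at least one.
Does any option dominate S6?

No

S1: worse on cost (50 vs 34).
S2: worse on cost (68 vs 34).
S3: worse on cost (38 vs 34).
S4: worse on cost (58 vs 34).
S5: worse on corrosion resistance (3 vs 7).
S7: worse on cost (42 vs 34).
S8: worse on cost (69 vs 34).
No option is at least as good as S6 on every objective and strictly better on one.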